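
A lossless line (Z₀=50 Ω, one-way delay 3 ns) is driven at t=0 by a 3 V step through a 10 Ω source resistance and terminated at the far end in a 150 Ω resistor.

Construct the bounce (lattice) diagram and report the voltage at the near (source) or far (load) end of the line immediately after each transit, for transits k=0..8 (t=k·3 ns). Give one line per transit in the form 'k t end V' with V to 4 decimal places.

Γ_L=0.500000, Γ_S=-0.666667; launch V₁=3·50/60=2.500000
k=0 src: V=2.5000
k=1 load: inc=2.500000, refl=2.500000·0.500000=1.2500; V=0.000000+2.500000+1.250000=3.7500
k=2 src: inc=1.250000, refl=1.250000·-0.666667=-0.8333; V=2.500000+1.250000+-0.833333=2.9167
k=3 load: inc=-0.833333, refl=-0.833333·0.500000=-0.4167; V=3.750000+-0.833333+-0.416667=2.5000
k=4 src: inc=-0.416667, refl=-0.416667·-0.666667=0.2778; V=2.916667+-0.416667+0.277778=2.7778
k=5 load: inc=0.277778, refl=0.277778·0.500000=0.1389; V=2.500000+0.277778+0.138889=2.9167
k=6 src: inc=0.138889, refl=0.138889·-0.666667=-0.0926; V=2.777778+0.138889+-0.092593=2.8241
k=7 load: inc=-0.092593, refl=-0.092593·0.500000=-0.0463; V=2.916667+-0.092593+-0.046296=2.7778
k=8 src: inc=-0.046296, refl=-0.046296·-0.666667=0.0309; V=2.824074+-0.046296+0.030864=2.8086

0 0 source 2.5000
1 3 load 3.7500
2 6 source 2.9167
3 9 load 2.5000
4 12 source 2.7778
5 15 load 2.9167
6 18 source 2.8241
7 21 load 2.7778
8 24 source 2.8086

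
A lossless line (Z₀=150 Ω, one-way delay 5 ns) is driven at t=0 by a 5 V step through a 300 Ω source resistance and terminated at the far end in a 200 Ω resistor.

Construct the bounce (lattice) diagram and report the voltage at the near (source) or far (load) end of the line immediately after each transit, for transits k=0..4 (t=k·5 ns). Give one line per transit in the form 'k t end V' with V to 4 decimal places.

Γ_L=0.142857, Γ_S=0.333333; launch V₁=5·150/450=1.666667
k=0 src: V=1.6667
k=1 load: inc=1.666667, refl=1.666667·0.142857=0.2381; V=0.000000+1.666667+0.238095=1.9048
k=2 src: inc=0.238095, refl=0.238095·0.333333=0.0794; V=1.666667+0.238095+0.079365=1.9841
k=3 load: inc=0.079365, refl=0.079365·0.142857=0.0113; V=1.904762+0.079365+0.011338=1.9955
k=4 src: inc=0.011338, refl=0.011338·0.333333=0.0038; V=1.984127+0.011338+0.003779=1.9992

0 0 source 1.6667
1 5 load 1.9048
2 10 source 1.9841
3 15 load 1.9955
4 20 source 1.9992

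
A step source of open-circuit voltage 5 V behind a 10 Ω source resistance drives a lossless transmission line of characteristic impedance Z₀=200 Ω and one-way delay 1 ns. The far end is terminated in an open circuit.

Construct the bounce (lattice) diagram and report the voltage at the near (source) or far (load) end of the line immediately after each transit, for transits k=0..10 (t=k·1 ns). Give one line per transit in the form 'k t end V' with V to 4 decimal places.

Γ_L=1.000000, Γ_S=-0.904762; launch V₁=5·200/210=4.761905
k=0 src: V=4.7619
k=1 load: inc=4.761905, refl=4.761905·1.000000=4.7619; V=0.000000+4.761905+4.761905=9.5238
k=2 src: inc=4.761905, refl=4.761905·-0.904762=-4.3084; V=4.761905+4.761905+-4.308390=5.2154
k=3 load: inc=-4.308390, refl=-4.308390·1.000000=-4.3084; V=9.523810+-4.308390+-4.308390=0.9070
k=4 src: inc=-4.308390, refl=-4.308390·-0.904762=3.8981; V=5.215420+-4.308390+3.898067=4.8051
k=5 load: inc=3.898067, refl=3.898067·1.000000=3.8981; V=0.907029+3.898067+3.898067=8.7032
k=6 src: inc=3.898067, refl=3.898067·-0.904762=-3.5268; V=4.805097+3.898067+-3.526823=5.1763
k=7 load: inc=-3.526823, refl=-3.526823·1.000000=-3.5268; V=8.703164+-3.526823+-3.526823=1.6495
k=8 src: inc=-3.526823, refl=-3.526823·-0.904762=3.1909; V=5.176341+-3.526823+3.190935=4.8405
k=9 load: inc=3.190935, refl=3.190935·1.000000=3.1909; V=1.649518+3.190935+3.190935=8.0314
k=10 src: inc=3.190935, refl=3.190935·-0.904762=-2.8870; V=4.840453+3.190935+-2.887036=5.1444

0 0 source 4.7619
1 1 load 9.5238
2 2 source 5.2154
3 3 load 0.9070
4 4 source 4.8051
5 5 load 8.7032
6 6 source 5.1763
7 7 load 1.6495
8 8 source 4.8405
9 9 load 8.0314
10 10 source 5.1444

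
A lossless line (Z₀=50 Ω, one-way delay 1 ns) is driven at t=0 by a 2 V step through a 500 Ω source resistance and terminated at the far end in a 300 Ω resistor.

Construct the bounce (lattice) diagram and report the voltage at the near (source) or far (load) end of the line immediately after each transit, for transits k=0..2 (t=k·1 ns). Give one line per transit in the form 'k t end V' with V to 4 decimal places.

0 0 source 0.1818
1 1 load 0.3117
2 2 source 0.4179

Γ_L=0.714286, Γ_S=0.818182; launch V₁=2·50/550=0.181818
k=0 src: V=0.1818
k=1 load: inc=0.181818, refl=0.181818·0.714286=0.1299; V=0.000000+0.181818+0.129870=0.3117
k=2 src: inc=0.129870, refl=0.129870·0.818182=0.1063; V=0.181818+0.129870+0.106257=0.4179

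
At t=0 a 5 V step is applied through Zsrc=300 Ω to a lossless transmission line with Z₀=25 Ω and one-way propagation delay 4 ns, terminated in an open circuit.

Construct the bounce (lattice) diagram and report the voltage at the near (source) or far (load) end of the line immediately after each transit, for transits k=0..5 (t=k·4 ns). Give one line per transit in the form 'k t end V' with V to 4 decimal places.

Γ_L=1.000000, Γ_S=0.846154; launch V₁=5·25/325=0.384615
k=0 src: V=0.3846
k=1 load: inc=0.384615, refl=0.384615·1.000000=0.3846; V=0.000000+0.384615+0.384615=0.7692
k=2 src: inc=0.384615, refl=0.384615·0.846154=0.3254; V=0.384615+0.384615+0.325444=1.0947
k=3 load: inc=0.325444, refl=0.325444·1.000000=0.3254; V=0.769231+0.325444+0.325444=1.4201
k=4 src: inc=0.325444, refl=0.325444·0.846154=0.2754; V=1.094675+0.325444+0.275376=1.6955
k=5 load: inc=0.275376, refl=0.275376·1.000000=0.2754; V=1.420118+0.275376+0.275376=1.9709

0 0 source 0.3846
1 4 load 0.7692
2 8 source 1.0947
3 12 load 1.4201
4 16 source 1.6955
5 20 load 1.9709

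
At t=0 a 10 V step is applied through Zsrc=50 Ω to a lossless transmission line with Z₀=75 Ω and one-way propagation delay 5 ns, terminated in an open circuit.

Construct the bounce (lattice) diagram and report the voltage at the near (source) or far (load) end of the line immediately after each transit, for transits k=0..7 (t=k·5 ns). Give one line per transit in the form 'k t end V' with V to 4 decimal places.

Γ_L=1.000000, Γ_S=-0.200000; launch V₁=10·75/125=6.000000
k=0 src: V=6.0000
k=1 load: inc=6.000000, refl=6.000000·1.000000=6.0000; V=0.000000+6.000000+6.000000=12.0000
k=2 src: inc=6.000000, refl=6.000000·-0.200000=-1.2000; V=6.000000+6.000000+-1.200000=10.8000
k=3 load: inc=-1.200000, refl=-1.200000·1.000000=-1.2000; V=12.000000+-1.200000+-1.200000=9.6000
k=4 src: inc=-1.200000, refl=-1.200000·-0.200000=0.2400; V=10.800000+-1.200000+0.240000=9.8400
k=5 load: inc=0.240000, refl=0.240000·1.000000=0.2400; V=9.600000+0.240000+0.240000=10.0800
k=6 src: inc=0.240000, refl=0.240000·-0.200000=-0.0480; V=9.840000+0.240000+-0.048000=10.0320
k=7 load: inc=-0.048000, refl=-0.048000·1.000000=-0.0480; V=10.080000+-0.048000+-0.048000=9.9840

0 0 source 6.0000
1 5 load 12.0000
2 10 source 10.8000
3 15 load 9.6000
4 20 source 9.8400
5 25 load 10.0800
6 30 source 10.0320
7 35 load 9.9840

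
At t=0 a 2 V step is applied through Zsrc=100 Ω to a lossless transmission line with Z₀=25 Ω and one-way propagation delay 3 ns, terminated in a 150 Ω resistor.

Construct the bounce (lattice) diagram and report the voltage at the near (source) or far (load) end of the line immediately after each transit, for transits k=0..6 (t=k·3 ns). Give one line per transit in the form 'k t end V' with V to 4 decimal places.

Γ_L=0.714286, Γ_S=0.600000; launch V₁=2·25/125=0.400000
k=0 src: V=0.4000
k=1 load: inc=0.400000, refl=0.400000·0.714286=0.2857; V=0.000000+0.400000+0.285714=0.6857
k=2 src: inc=0.285714, refl=0.285714·0.600000=0.1714; V=0.400000+0.285714+0.171429=0.8571
k=3 load: inc=0.171429, refl=0.171429·0.714286=0.1224; V=0.685714+0.171429+0.122449=0.9796
k=4 src: inc=0.122449, refl=0.122449·0.600000=0.0735; V=0.857143+0.122449+0.073469=1.0531
k=5 load: inc=0.073469, refl=0.073469·0.714286=0.0525; V=0.979592+0.073469+0.052478=1.1055
k=6 src: inc=0.052478, refl=0.052478·0.600000=0.0315; V=1.053061+0.052478+0.031487=1.1370

0 0 source 0.4000
1 3 load 0.6857
2 6 source 0.8571
3 9 load 0.9796
4 12 source 1.0531
5 15 load 1.1055
6 18 source 1.1370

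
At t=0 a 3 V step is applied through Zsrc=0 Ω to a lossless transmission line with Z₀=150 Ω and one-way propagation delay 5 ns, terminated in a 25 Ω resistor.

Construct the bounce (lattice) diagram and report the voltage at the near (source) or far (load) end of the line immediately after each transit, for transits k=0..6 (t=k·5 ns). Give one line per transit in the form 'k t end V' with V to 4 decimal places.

0 0 source 3.0000
1 5 load 0.8571
2 10 source 3.0000
3 15 load 1.4694
4 20 source 3.0000
5 25 load 1.9067
6 30 source 3.0000

Γ_L=-0.714286, Γ_S=-1.000000; launch V₁=3·150/150=3.000000
k=0 src: V=3.0000
k=1 load: inc=3.000000, refl=3.000000·-0.714286=-2.1429; V=0.000000+3.000000+-2.142857=0.8571
k=2 src: inc=-2.142857, refl=-2.142857·-1.000000=2.1429; V=3.000000+-2.142857+2.142857=3.0000
k=3 load: inc=2.142857, refl=2.142857·-0.714286=-1.5306; V=0.857143+2.142857+-1.530612=1.4694
k=4 src: inc=-1.530612, refl=-1.530612·-1.000000=1.5306; V=3.000000+-1.530612+1.530612=3.0000
k=5 load: inc=1.530612, refl=1.530612·-0.714286=-1.0933; V=1.469388+1.530612+-1.093294=1.9067
k=6 src: inc=-1.093294, refl=-1.093294·-1.000000=1.0933; V=3.000000+-1.093294+1.093294=3.0000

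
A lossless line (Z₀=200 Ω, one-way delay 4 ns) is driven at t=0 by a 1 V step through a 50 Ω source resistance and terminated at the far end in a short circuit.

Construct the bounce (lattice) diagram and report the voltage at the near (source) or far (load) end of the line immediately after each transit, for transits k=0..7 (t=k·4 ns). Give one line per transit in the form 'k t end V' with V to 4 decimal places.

Γ_L=-1.000000, Γ_S=-0.600000; launch V₁=1·200/250=0.800000
k=0 src: V=0.8000
k=1 load: inc=0.800000, refl=0.800000·-1.000000=-0.8000; V=0.000000+0.800000+-0.800000=0.0000
k=2 src: inc=-0.800000, refl=-0.800000·-0.600000=0.4800; V=0.800000+-0.800000+0.480000=0.4800
k=3 load: inc=0.480000, refl=0.480000·-1.000000=-0.4800; V=0.000000+0.480000+-0.480000=0.0000
k=4 src: inc=-0.480000, refl=-0.480000·-0.600000=0.2880; V=0.480000+-0.480000+0.288000=0.2880
k=5 load: inc=0.288000, refl=0.288000·-1.000000=-0.2880; V=0.000000+0.288000+-0.288000=0.0000
k=6 src: inc=-0.288000, refl=-0.288000·-0.600000=0.1728; V=0.288000+-0.288000+0.172800=0.1728
k=7 load: inc=0.172800, refl=0.172800·-1.000000=-0.1728; V=0.000000+0.172800+-0.172800=0.0000

0 0 source 0.8000
1 4 load 0.0000
2 8 source 0.4800
3 12 load 0.0000
4 16 source 0.2880
5 20 load 0.0000
6 24 source 0.1728
7 28 load 0.0000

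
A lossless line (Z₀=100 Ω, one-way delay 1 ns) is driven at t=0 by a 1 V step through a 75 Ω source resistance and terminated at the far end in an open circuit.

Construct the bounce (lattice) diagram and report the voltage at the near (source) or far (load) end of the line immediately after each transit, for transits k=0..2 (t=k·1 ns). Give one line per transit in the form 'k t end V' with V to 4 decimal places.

0 0 source 0.5714
1 1 load 1.1429
2 2 source 1.0612

Γ_L=1.000000, Γ_S=-0.142857; launch V₁=1·100/175=0.571429
k=0 src: V=0.5714
k=1 load: inc=0.571429, refl=0.571429·1.000000=0.5714; V=0.000000+0.571429+0.571429=1.1429
k=2 src: inc=0.571429, refl=0.571429·-0.142857=-0.0816; V=0.571429+0.571429+-0.081633=1.0612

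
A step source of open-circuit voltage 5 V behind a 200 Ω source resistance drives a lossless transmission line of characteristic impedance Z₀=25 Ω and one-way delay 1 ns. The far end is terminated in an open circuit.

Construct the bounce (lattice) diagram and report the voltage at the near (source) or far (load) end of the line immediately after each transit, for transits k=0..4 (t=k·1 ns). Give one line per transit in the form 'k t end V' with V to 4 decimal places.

0 0 source 0.5556
1 1 load 1.1111
2 2 source 1.5432
3 3 load 1.9753
4 4 source 2.3114

Γ_L=1.000000, Γ_S=0.777778; launch V₁=5·25/225=0.555556
k=0 src: V=0.5556
k=1 load: inc=0.555556, refl=0.555556·1.000000=0.5556; V=0.000000+0.555556+0.555556=1.1111
k=2 src: inc=0.555556, refl=0.555556·0.777778=0.4321; V=0.555556+0.555556+0.432099=1.5432
k=3 load: inc=0.432099, refl=0.432099·1.000000=0.4321; V=1.111111+0.432099+0.432099=1.9753
k=4 src: inc=0.432099, refl=0.432099·0.777778=0.3361; V=1.543210+0.432099+0.336077=2.3114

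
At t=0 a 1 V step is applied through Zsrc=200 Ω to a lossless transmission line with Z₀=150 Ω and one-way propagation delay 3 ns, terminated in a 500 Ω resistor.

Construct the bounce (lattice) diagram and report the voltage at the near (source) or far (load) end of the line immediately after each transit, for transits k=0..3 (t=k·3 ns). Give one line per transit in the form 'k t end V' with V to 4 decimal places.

Γ_L=0.538462, Γ_S=0.142857; launch V₁=1·150/350=0.428571
k=0 src: V=0.4286
k=1 load: inc=0.428571, refl=0.428571·0.538462=0.2308; V=0.000000+0.428571+0.230769=0.6593
k=2 src: inc=0.230769, refl=0.230769·0.142857=0.0330; V=0.428571+0.230769+0.032967=0.6923
k=3 load: inc=0.032967, refl=0.032967·0.538462=0.0178; V=0.659341+0.032967+0.017751=0.7101

0 0 source 0.4286
1 3 load 0.6593
2 6 source 0.6923
3 9 load 0.7101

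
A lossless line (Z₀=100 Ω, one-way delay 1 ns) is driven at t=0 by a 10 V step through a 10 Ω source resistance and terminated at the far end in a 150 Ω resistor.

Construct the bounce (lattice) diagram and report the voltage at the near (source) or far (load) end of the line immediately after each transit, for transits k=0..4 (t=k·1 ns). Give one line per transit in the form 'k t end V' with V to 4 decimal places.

Γ_L=0.200000, Γ_S=-0.818182; launch V₁=10·100/110=9.090909
k=0 src: V=9.0909
k=1 load: inc=9.090909, refl=9.090909·0.200000=1.8182; V=0.000000+9.090909+1.818182=10.9091
k=2 src: inc=1.818182, refl=1.818182·-0.818182=-1.4876; V=9.090909+1.818182+-1.487603=9.4215
k=3 load: inc=-1.487603, refl=-1.487603·0.200000=-0.2975; V=10.909091+-1.487603+-0.297521=9.1240
k=4 src: inc=-0.297521, refl=-0.297521·-0.818182=0.2434; V=9.421488+-0.297521+0.243426=9.3674

0 0 source 9.0909
1 1 load 10.9091
2 2 source 9.4215
3 3 load 9.1240
4 4 source 9.3674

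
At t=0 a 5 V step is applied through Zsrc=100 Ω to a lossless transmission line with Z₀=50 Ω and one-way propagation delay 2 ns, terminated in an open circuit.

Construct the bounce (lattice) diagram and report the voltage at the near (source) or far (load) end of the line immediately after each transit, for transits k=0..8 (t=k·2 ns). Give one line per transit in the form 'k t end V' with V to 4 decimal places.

0 0 source 1.6667
1 2 load 3.3333
2 4 source 3.8889
3 6 load 4.4444
4 8 source 4.6296
5 10 load 4.8148
6 12 source 4.8765
7 14 load 4.9383
8 16 source 4.9588

Γ_L=1.000000, Γ_S=0.333333; launch V₁=5·50/150=1.666667
k=0 src: V=1.6667
k=1 load: inc=1.666667, refl=1.666667·1.000000=1.6667; V=0.000000+1.666667+1.666667=3.3333
k=2 src: inc=1.666667, refl=1.666667·0.333333=0.5556; V=1.666667+1.666667+0.555556=3.8889
k=3 load: inc=0.555556, refl=0.555556·1.000000=0.5556; V=3.333333+0.555556+0.555556=4.4444
k=4 src: inc=0.555556, refl=0.555556·0.333333=0.1852; V=3.888889+0.555556+0.185185=4.6296
k=5 load: inc=0.185185, refl=0.185185·1.000000=0.1852; V=4.444444+0.185185+0.185185=4.8148
k=6 src: inc=0.185185, refl=0.185185·0.333333=0.0617; V=4.629630+0.185185+0.061728=4.8765
k=7 load: inc=0.061728, refl=0.061728·1.000000=0.0617; V=4.814815+0.061728+0.061728=4.9383
k=8 src: inc=0.061728, refl=0.061728·0.333333=0.0206; V=4.876543+0.061728+0.020576=4.9588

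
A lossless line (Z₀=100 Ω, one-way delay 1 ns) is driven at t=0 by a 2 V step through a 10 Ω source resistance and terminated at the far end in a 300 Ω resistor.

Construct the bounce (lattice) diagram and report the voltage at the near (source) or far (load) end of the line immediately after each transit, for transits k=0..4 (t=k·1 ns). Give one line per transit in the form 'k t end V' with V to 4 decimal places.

0 0 source 1.8182
1 1 load 2.7273
2 2 source 1.9835
3 3 load 1.6116
4 4 source 1.9159

Γ_L=0.500000, Γ_S=-0.818182; launch V₁=2·100/110=1.818182
k=0 src: V=1.8182
k=1 load: inc=1.818182, refl=1.818182·0.500000=0.9091; V=0.000000+1.818182+0.909091=2.7273
k=2 src: inc=0.909091, refl=0.909091·-0.818182=-0.7438; V=1.818182+0.909091+-0.743802=1.9835
k=3 load: inc=-0.743802, refl=-0.743802·0.500000=-0.3719; V=2.727273+-0.743802+-0.371901=1.6116
k=4 src: inc=-0.371901, refl=-0.371901·-0.818182=0.3043; V=1.983471+-0.371901+0.304282=1.9159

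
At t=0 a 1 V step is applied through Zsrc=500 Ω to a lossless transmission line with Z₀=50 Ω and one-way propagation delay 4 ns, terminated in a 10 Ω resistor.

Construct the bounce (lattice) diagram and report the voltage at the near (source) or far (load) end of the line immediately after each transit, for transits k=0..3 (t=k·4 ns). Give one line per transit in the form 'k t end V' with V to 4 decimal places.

0 0 source 0.0909
1 4 load 0.0303
2 8 source -0.0193
3 12 load 0.0138

Γ_L=-0.666667, Γ_S=0.818182; launch V₁=1·50/550=0.090909
k=0 src: V=0.0909
k=1 load: inc=0.090909, refl=0.090909·-0.666667=-0.0606; V=0.000000+0.090909+-0.060606=0.0303
k=2 src: inc=-0.060606, refl=-0.060606·0.818182=-0.0496; V=0.090909+-0.060606+-0.049587=-0.0193
k=3 load: inc=-0.049587, refl=-0.049587·-0.666667=0.0331; V=0.030303+-0.049587+0.033058=0.0138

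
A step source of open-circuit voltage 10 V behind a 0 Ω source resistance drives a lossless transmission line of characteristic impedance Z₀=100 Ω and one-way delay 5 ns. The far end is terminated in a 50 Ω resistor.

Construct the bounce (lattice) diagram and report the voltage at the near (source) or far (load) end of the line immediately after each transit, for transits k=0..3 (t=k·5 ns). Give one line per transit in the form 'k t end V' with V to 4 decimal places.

0 0 source 10.0000
1 5 load 6.6667
2 10 source 10.0000
3 15 load 8.8889

Γ_L=-0.333333, Γ_S=-1.000000; launch V₁=10·100/100=10.000000
k=0 src: V=10.0000
k=1 load: inc=10.000000, refl=10.000000·-0.333333=-3.3333; V=0.000000+10.000000+-3.333333=6.6667
k=2 src: inc=-3.333333, refl=-3.333333·-1.000000=3.3333; V=10.000000+-3.333333+3.333333=10.0000
k=3 load: inc=3.333333, refl=3.333333·-0.333333=-1.1111; V=6.666667+3.333333+-1.111111=8.8889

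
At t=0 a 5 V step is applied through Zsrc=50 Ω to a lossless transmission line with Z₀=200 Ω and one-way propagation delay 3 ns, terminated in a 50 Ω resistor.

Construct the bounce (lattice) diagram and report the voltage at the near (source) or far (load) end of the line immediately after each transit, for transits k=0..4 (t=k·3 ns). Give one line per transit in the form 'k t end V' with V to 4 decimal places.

Γ_L=-0.600000, Γ_S=-0.600000; launch V₁=5·200/250=4.000000
k=0 src: V=4.0000
k=1 load: inc=4.000000, refl=4.000000·-0.600000=-2.4000; V=0.000000+4.000000+-2.400000=1.6000
k=2 src: inc=-2.400000, refl=-2.400000·-0.600000=1.4400; V=4.000000+-2.400000+1.440000=3.0400
k=3 load: inc=1.440000, refl=1.440000·-0.600000=-0.8640; V=1.600000+1.440000+-0.864000=2.1760
k=4 src: inc=-0.864000, refl=-0.864000·-0.600000=0.5184; V=3.040000+-0.864000+0.518400=2.6944

0 0 source 4.0000
1 3 load 1.6000
2 6 source 3.0400
3 9 load 2.1760
4 12 source 2.6944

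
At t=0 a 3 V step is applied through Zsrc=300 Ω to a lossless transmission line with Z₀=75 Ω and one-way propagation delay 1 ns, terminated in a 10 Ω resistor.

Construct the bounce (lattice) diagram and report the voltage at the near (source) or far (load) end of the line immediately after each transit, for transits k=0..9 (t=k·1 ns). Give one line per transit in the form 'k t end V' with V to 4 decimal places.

0 0 source 0.6000
1 1 load 0.1412
2 2 source -0.1341
3 3 load 0.0764
4 4 source 0.2027
5 5 load 0.1061
6 6 source 0.0482
7 7 load 0.0925
8 8 source 0.1191
9 9 load 0.0987

Γ_L=-0.764706, Γ_S=0.600000; launch V₁=3·75/375=0.600000
k=0 src: V=0.6000
k=1 load: inc=0.600000, refl=0.600000·-0.764706=-0.4588; V=0.000000+0.600000+-0.458824=0.1412
k=2 src: inc=-0.458824, refl=-0.458824·0.600000=-0.2753; V=0.600000+-0.458824+-0.275294=-0.1341
k=3 load: inc=-0.275294, refl=-0.275294·-0.764706=0.2105; V=0.141176+-0.275294+0.210519=0.0764
k=4 src: inc=0.210519, refl=0.210519·0.600000=0.1263; V=-0.134118+0.210519+0.126311=0.2027
k=5 load: inc=0.126311, refl=0.126311·-0.764706=-0.0966; V=0.076401+0.126311+-0.096591=0.1061
k=6 src: inc=-0.096591, refl=-0.096591·0.600000=-0.0580; V=0.202713+-0.096591+-0.057955=0.0482
k=7 load: inc=-0.057955, refl=-0.057955·-0.764706=0.0443; V=0.106122+-0.057955+0.044318=0.0925
k=8 src: inc=0.044318, refl=0.044318·0.600000=0.0266; V=0.048167+0.044318+0.026591=0.1191
k=9 load: inc=0.026591, refl=0.026591·-0.764706=-0.0203; V=0.092485+0.026591+-0.020334=0.0987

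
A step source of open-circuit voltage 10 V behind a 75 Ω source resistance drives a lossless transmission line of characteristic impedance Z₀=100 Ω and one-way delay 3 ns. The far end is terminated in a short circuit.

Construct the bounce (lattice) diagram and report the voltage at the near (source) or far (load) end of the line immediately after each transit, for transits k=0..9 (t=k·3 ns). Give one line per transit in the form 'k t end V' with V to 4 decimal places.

0 0 source 5.7143
1 3 load 0.0000
2 6 source 0.8163
3 9 load 0.0000
4 12 source 0.1166
5 15 load 0.0000
6 18 source 0.0167
7 21 load 0.0000
8 24 source 0.0024
9 27 load 0.0000

Γ_L=-1.000000, Γ_S=-0.142857; launch V₁=10·100/175=5.714286
k=0 src: V=5.7143
k=1 load: inc=5.714286, refl=5.714286·-1.000000=-5.7143; V=0.000000+5.714286+-5.714286=0.0000
k=2 src: inc=-5.714286, refl=-5.714286·-0.142857=0.8163; V=5.714286+-5.714286+0.816327=0.8163
k=3 load: inc=0.816327, refl=0.816327·-1.000000=-0.8163; V=0.000000+0.816327+-0.816327=0.0000
k=4 src: inc=-0.816327, refl=-0.816327·-0.142857=0.1166; V=0.816327+-0.816327+0.116618=0.1166
k=5 load: inc=0.116618, refl=0.116618·-1.000000=-0.1166; V=0.000000+0.116618+-0.116618=0.0000
k=6 src: inc=-0.116618, refl=-0.116618·-0.142857=0.0167; V=0.116618+-0.116618+0.016660=0.0167
k=7 load: inc=0.016660, refl=0.016660·-1.000000=-0.0167; V=0.000000+0.016660+-0.016660=0.0000
k=8 src: inc=-0.016660, refl=-0.016660·-0.142857=0.0024; V=0.016660+-0.016660+0.002380=0.0024
k=9 load: inc=0.002380, refl=0.002380·-1.000000=-0.0024; V=0.000000+0.002380+-0.002380=0.0000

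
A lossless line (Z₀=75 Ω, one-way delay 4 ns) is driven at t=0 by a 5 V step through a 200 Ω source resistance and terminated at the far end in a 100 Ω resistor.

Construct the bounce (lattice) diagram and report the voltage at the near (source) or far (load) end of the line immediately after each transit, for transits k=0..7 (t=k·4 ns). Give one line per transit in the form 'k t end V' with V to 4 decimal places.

0 0 source 1.3636
1 4 load 1.5584
2 8 source 1.6470
3 12 load 1.6596
4 16 source 1.6654
5 20 load 1.6662
6 24 source 1.6666
7 28 load 1.6666

Γ_L=0.142857, Γ_S=0.454545; launch V₁=5·75/275=1.363636
k=0 src: V=1.3636
k=1 load: inc=1.363636, refl=1.363636·0.142857=0.1948; V=0.000000+1.363636+0.194805=1.5584
k=2 src: inc=0.194805, refl=0.194805·0.454545=0.0885; V=1.363636+0.194805+0.088548=1.6470
k=3 load: inc=0.088548, refl=0.088548·0.142857=0.0126; V=1.558442+0.088548+0.012650=1.6596
k=4 src: inc=0.012650, refl=0.012650·0.454545=0.0057; V=1.646989+0.012650+0.005750=1.6654
k=5 load: inc=0.005750, refl=0.005750·0.142857=0.0008; V=1.659639+0.005750+0.000821=1.6662
k=6 src: inc=0.000821, refl=0.000821·0.454545=0.0004; V=1.665389+0.000821+0.000373=1.6666
k=7 load: inc=0.000373, refl=0.000373·0.142857=0.0001; V=1.666210+0.000373+0.000053=1.6666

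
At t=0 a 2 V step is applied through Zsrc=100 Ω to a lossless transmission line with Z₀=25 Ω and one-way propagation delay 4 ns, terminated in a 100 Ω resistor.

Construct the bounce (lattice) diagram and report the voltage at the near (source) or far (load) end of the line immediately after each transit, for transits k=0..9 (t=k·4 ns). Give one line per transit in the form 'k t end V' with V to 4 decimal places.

0 0 source 0.4000
1 4 load 0.6400
2 8 source 0.7840
3 12 load 0.8704
4 16 source 0.9222
5 20 load 0.9533
6 24 source 0.9720
7 28 load 0.9832
8 32 source 0.9899
9 36 load 0.9940

Γ_L=0.600000, Γ_S=0.600000; launch V₁=2·25/125=0.400000
k=0 src: V=0.4000
k=1 load: inc=0.400000, refl=0.400000·0.600000=0.2400; V=0.000000+0.400000+0.240000=0.6400
k=2 src: inc=0.240000, refl=0.240000·0.600000=0.1440; V=0.400000+0.240000+0.144000=0.7840
k=3 load: inc=0.144000, refl=0.144000·0.600000=0.0864; V=0.640000+0.144000+0.086400=0.8704
k=4 src: inc=0.086400, refl=0.086400·0.600000=0.0518; V=0.784000+0.086400+0.051840=0.9222
k=5 load: inc=0.051840, refl=0.051840·0.600000=0.0311; V=0.870400+0.051840+0.031104=0.9533
k=6 src: inc=0.031104, refl=0.031104·0.600000=0.0187; V=0.922240+0.031104+0.018662=0.9720
k=7 load: inc=0.018662, refl=0.018662·0.600000=0.0112; V=0.953344+0.018662+0.011197=0.9832
k=8 src: inc=0.011197, refl=0.011197·0.600000=0.0067; V=0.972006+0.011197+0.006718=0.9899
k=9 load: inc=0.006718, refl=0.006718·0.600000=0.0040; V=0.983204+0.006718+0.004031=0.9940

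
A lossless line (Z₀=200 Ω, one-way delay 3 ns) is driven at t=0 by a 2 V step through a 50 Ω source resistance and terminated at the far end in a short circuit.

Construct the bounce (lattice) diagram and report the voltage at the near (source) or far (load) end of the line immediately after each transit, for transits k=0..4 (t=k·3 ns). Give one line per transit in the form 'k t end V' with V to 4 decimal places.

Γ_L=-1.000000, Γ_S=-0.600000; launch V₁=2·200/250=1.600000
k=0 src: V=1.6000
k=1 load: inc=1.600000, refl=1.600000·-1.000000=-1.6000; V=0.000000+1.600000+-1.600000=0.0000
k=2 src: inc=-1.600000, refl=-1.600000·-0.600000=0.9600; V=1.600000+-1.600000+0.960000=0.9600
k=3 load: inc=0.960000, refl=0.960000·-1.000000=-0.9600; V=0.000000+0.960000+-0.960000=0.0000
k=4 src: inc=-0.960000, refl=-0.960000·-0.600000=0.5760; V=0.960000+-0.960000+0.576000=0.5760

0 0 source 1.6000
1 3 load 0.0000
2 6 source 0.9600
3 9 load 0.0000
4 12 source 0.5760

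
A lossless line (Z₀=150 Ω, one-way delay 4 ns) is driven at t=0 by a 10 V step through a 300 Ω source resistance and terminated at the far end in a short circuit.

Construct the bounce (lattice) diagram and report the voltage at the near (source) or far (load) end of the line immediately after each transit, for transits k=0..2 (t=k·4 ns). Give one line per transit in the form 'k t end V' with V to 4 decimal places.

0 0 source 3.3333
1 4 load 0.0000
2 8 source -1.1111

Γ_L=-1.000000, Γ_S=0.333333; launch V₁=10·150/450=3.333333
k=0 src: V=3.3333
k=1 load: inc=3.333333, refl=3.333333·-1.000000=-3.3333; V=0.000000+3.333333+-3.333333=0.0000
k=2 src: inc=-3.333333, refl=-3.333333·0.333333=-1.1111; V=3.333333+-3.333333+-1.111111=-1.1111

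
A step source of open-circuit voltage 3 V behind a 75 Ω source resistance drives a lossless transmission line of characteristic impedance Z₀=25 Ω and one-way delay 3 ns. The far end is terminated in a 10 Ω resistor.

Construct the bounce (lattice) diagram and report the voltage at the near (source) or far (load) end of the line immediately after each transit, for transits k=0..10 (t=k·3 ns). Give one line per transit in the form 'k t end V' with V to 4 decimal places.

0 0 source 0.7500
1 3 load 0.4286
2 6 source 0.2679
3 9 load 0.3367
4 12 source 0.3712
5 15 load 0.3564
6 18 source 0.3490
7 21 load 0.3522
8 24 source 0.3538
9 27 load 0.3531
10 30 source 0.3528

Γ_L=-0.428571, Γ_S=0.500000; launch V₁=3·25/100=0.750000
k=0 src: V=0.7500
k=1 load: inc=0.750000, refl=0.750000·-0.428571=-0.3214; V=0.000000+0.750000+-0.321429=0.4286
k=2 src: inc=-0.321429, refl=-0.321429·0.500000=-0.1607; V=0.750000+-0.321429+-0.160714=0.2679
k=3 load: inc=-0.160714, refl=-0.160714·-0.428571=0.0689; V=0.428571+-0.160714+0.068878=0.3367
k=4 src: inc=0.068878, refl=0.068878·0.500000=0.0344; V=0.267857+0.068878+0.034439=0.3712
k=5 load: inc=0.034439, refl=0.034439·-0.428571=-0.0148; V=0.336735+0.034439+-0.014759=0.3564
k=6 src: inc=-0.014759, refl=-0.014759·0.500000=-0.0074; V=0.371173+-0.014759+-0.007380=0.3490
k=7 load: inc=-0.007380, refl=-0.007380·-0.428571=0.0032; V=0.356414+-0.007380+0.003163=0.3522
k=8 src: inc=0.003163, refl=0.003163·0.500000=0.0016; V=0.349034+0.003163+0.001581=0.3538
k=9 load: inc=0.001581, refl=0.001581·-0.428571=-0.0007; V=0.352197+0.001581+-0.000678=0.3531
k=10 src: inc=-0.000678, refl=-0.000678·0.500000=-0.0003; V=0.353778+-0.000678+-0.000339=0.3528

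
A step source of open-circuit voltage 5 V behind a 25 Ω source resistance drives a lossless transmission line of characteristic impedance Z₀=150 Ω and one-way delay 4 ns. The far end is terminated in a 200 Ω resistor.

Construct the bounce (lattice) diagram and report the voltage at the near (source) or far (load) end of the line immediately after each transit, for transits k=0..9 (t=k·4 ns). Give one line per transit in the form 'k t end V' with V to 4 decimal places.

0 0 source 4.2857
1 4 load 4.8980
2 8 source 4.4606
3 12 load 4.3982
4 16 source 4.4428
5 20 load 4.4492
6 24 source 4.4446
7 28 load 4.4440
8 32 source 4.4444
9 36 load 4.4445

Γ_L=0.142857, Γ_S=-0.714286; launch V₁=5·150/175=4.285714
k=0 src: V=4.2857
k=1 load: inc=4.285714, refl=4.285714·0.142857=0.6122; V=0.000000+4.285714+0.612245=4.8980
k=2 src: inc=0.612245, refl=0.612245·-0.714286=-0.4373; V=4.285714+0.612245+-0.437318=4.4606
k=3 load: inc=-0.437318, refl=-0.437318·0.142857=-0.0625; V=4.897959+-0.437318+-0.062474=4.3982
k=4 src: inc=-0.062474, refl=-0.062474·-0.714286=0.0446; V=4.460641+-0.062474+0.044624=4.4428
k=5 load: inc=0.044624, refl=0.044624·0.142857=0.0064; V=4.398167+0.044624+0.006375=4.4492
k=6 src: inc=0.006375, refl=0.006375·-0.714286=-0.0046; V=4.442792+0.006375+-0.004553=4.4446
k=7 load: inc=-0.004553, refl=-0.004553·0.142857=-0.0007; V=4.449167+-0.004553+-0.000650=4.4440
k=8 src: inc=-0.000650, refl=-0.000650·-0.714286=0.0005; V=4.444613+-0.000650+0.000465=4.4444
k=9 load: inc=0.000465, refl=0.000465·0.142857=0.0001; V=4.443963+0.000465+0.000066=4.4445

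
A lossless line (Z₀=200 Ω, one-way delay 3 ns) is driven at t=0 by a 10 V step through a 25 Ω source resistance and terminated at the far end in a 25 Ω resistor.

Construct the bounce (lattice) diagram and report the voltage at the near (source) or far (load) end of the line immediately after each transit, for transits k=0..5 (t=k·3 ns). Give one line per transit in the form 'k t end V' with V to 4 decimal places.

0 0 source 8.8889
1 3 load 1.9753
2 6 source 7.3525
3 9 load 3.1702
4 12 source 6.4231
5 15 load 3.8931

Γ_L=-0.777778, Γ_S=-0.777778; launch V₁=10·200/225=8.888889
k=0 src: V=8.8889
k=1 load: inc=8.888889, refl=8.888889·-0.777778=-6.9136; V=0.000000+8.888889+-6.913580=1.9753
k=2 src: inc=-6.913580, refl=-6.913580·-0.777778=5.3772; V=8.888889+-6.913580+5.377229=7.3525
k=3 load: inc=5.377229, refl=5.377229·-0.777778=-4.1823; V=1.975309+5.377229+-4.182289=3.1702
k=4 src: inc=-4.182289, refl=-4.182289·-0.777778=3.2529; V=7.352538+-4.182289+3.252892=6.4231
k=5 load: inc=3.252892, refl=3.252892·-0.777778=-2.5300; V=3.170248+3.252892+-2.530027=3.8931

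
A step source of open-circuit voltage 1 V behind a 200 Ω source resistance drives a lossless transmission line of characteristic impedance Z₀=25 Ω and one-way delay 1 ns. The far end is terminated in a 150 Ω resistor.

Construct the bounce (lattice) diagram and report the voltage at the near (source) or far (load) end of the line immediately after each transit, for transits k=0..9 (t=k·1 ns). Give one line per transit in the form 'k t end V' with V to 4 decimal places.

Γ_L=0.714286, Γ_S=0.777778; launch V₁=1·25/225=0.111111
k=0 src: V=0.1111
k=1 load: inc=0.111111, refl=0.111111·0.714286=0.0794; V=0.000000+0.111111+0.079365=0.1905
k=2 src: inc=0.079365, refl=0.079365·0.777778=0.0617; V=0.111111+0.079365+0.061728=0.2522
k=3 load: inc=0.061728, refl=0.061728·0.714286=0.0441; V=0.190476+0.061728+0.044092=0.2963
k=4 src: inc=0.044092, refl=0.044092·0.777778=0.0343; V=0.252205+0.044092+0.034294=0.3306
k=5 load: inc=0.034294, refl=0.034294·0.714286=0.0245; V=0.296296+0.034294+0.024495=0.3551
k=6 src: inc=0.024495, refl=0.024495·0.777778=0.0191; V=0.330590+0.024495+0.019052=0.3741
k=7 load: inc=0.019052, refl=0.019052·0.714286=0.0136; V=0.355085+0.019052+0.013609=0.3877
k=8 src: inc=0.013609, refl=0.013609·0.777778=0.0106; V=0.374137+0.013609+0.010584=0.3983
k=9 load: inc=0.010584, refl=0.010584·0.714286=0.0076; V=0.387746+0.010584+0.007560=0.4059

0 0 source 0.1111
1 1 load 0.1905
2 2 source 0.2522
3 3 load 0.2963
4 4 source 0.3306
5 5 load 0.3551
6 6 source 0.3741
7 7 load 0.3877
8 8 source 0.3983
9 9 load 0.4059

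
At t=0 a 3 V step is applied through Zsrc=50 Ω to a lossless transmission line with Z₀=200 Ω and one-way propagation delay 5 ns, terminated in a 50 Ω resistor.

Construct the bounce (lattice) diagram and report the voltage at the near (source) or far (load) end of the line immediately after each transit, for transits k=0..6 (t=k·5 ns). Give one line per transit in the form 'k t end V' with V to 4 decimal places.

0 0 source 2.4000
1 5 load 0.9600
2 10 source 1.8240
3 15 load 1.3056
4 20 source 1.6166
5 25 load 1.4300
6 30 source 1.5420

Γ_L=-0.600000, Γ_S=-0.600000; launch V₁=3·200/250=2.400000
k=0 src: V=2.4000
k=1 load: inc=2.400000, refl=2.400000·-0.600000=-1.4400; V=0.000000+2.400000+-1.440000=0.9600
k=2 src: inc=-1.440000, refl=-1.440000·-0.600000=0.8640; V=2.400000+-1.440000+0.864000=1.8240
k=3 load: inc=0.864000, refl=0.864000·-0.600000=-0.5184; V=0.960000+0.864000+-0.518400=1.3056
k=4 src: inc=-0.518400, refl=-0.518400·-0.600000=0.3110; V=1.824000+-0.518400+0.311040=1.6166
k=5 load: inc=0.311040, refl=0.311040·-0.600000=-0.1866; V=1.305600+0.311040+-0.186624=1.4300
k=6 src: inc=-0.186624, refl=-0.186624·-0.600000=0.1120; V=1.616640+-0.186624+0.111974=1.5420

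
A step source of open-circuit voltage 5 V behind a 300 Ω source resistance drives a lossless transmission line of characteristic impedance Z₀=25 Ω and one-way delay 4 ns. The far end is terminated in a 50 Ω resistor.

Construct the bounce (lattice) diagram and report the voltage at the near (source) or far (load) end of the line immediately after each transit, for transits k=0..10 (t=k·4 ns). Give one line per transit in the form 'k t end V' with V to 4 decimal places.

0 0 source 0.3846
1 4 load 0.5128
2 8 source 0.6213
3 12 load 0.6575
4 16 source 0.6881
5 20 load 0.6983
6 24 source 0.7069
7 28 load 0.7098
8 32 source 0.7122
9 36 load 0.7130
10 40 source 0.7137

Γ_L=0.333333, Γ_S=0.846154; launch V₁=5·25/325=0.384615
k=0 src: V=0.3846
k=1 load: inc=0.384615, refl=0.384615·0.333333=0.1282; V=0.000000+0.384615+0.128205=0.5128
k=2 src: inc=0.128205, refl=0.128205·0.846154=0.1085; V=0.384615+0.128205+0.108481=0.6213
k=3 load: inc=0.108481, refl=0.108481·0.333333=0.0362; V=0.512821+0.108481+0.036160=0.6575
k=4 src: inc=0.036160, refl=0.036160·0.846154=0.0306; V=0.621302+0.036160+0.030597=0.6881
k=5 load: inc=0.030597, refl=0.030597·0.333333=0.0102; V=0.657462+0.030597+0.010199=0.6983
k=6 src: inc=0.010199, refl=0.010199·0.846154=0.0086; V=0.688059+0.010199+0.008630=0.7069
k=7 load: inc=0.008630, refl=0.008630·0.333333=0.0029; V=0.698259+0.008630+0.002877=0.7098
k=8 src: inc=0.002877, refl=0.002877·0.846154=0.0024; V=0.706889+0.002877+0.002434=0.7122
k=9 load: inc=0.002434, refl=0.002434·0.333333=0.0008; V=0.709765+0.002434+0.000811=0.7130
k=10 src: inc=0.000811, refl=0.000811·0.846154=0.0007; V=0.712199+0.000811+0.000687=0.7137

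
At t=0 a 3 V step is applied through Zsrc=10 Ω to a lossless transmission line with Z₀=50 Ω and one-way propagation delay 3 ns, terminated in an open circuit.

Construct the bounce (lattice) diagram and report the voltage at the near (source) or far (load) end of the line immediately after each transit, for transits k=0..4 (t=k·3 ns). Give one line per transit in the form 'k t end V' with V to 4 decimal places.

Γ_L=1.000000, Γ_S=-0.666667; launch V₁=3·50/60=2.500000
k=0 src: V=2.5000
k=1 load: inc=2.500000, refl=2.500000·1.000000=2.5000; V=0.000000+2.500000+2.500000=5.0000
k=2 src: inc=2.500000, refl=2.500000·-0.666667=-1.6667; V=2.500000+2.500000+-1.666667=3.3333
k=3 load: inc=-1.666667, refl=-1.666667·1.000000=-1.6667; V=5.000000+-1.666667+-1.666667=1.6667
k=4 src: inc=-1.666667, refl=-1.666667·-0.666667=1.1111; V=3.333333+-1.666667+1.111111=2.7778

0 0 source 2.5000
1 3 load 5.0000
2 6 source 3.3333
3 9 load 1.6667
4 12 source 2.7778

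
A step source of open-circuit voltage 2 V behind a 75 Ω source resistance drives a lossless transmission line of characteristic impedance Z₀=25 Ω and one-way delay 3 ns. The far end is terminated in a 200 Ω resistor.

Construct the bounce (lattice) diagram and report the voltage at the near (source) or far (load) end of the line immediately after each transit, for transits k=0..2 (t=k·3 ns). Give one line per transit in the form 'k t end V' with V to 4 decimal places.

Γ_L=0.777778, Γ_S=0.500000; launch V₁=2·25/100=0.500000
k=0 src: V=0.5000
k=1 load: inc=0.500000, refl=0.500000·0.777778=0.3889; V=0.000000+0.500000+0.388889=0.8889
k=2 src: inc=0.388889, refl=0.388889·0.500000=0.1944; V=0.500000+0.388889+0.194444=1.0833

0 0 source 0.5000
1 3 load 0.8889
2 6 source 1.0833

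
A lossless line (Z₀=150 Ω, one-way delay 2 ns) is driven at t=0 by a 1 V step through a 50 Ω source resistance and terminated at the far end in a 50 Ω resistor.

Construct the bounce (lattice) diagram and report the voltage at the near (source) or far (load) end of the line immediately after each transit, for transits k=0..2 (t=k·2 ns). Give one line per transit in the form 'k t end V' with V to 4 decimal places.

Γ_L=-0.500000, Γ_S=-0.500000; launch V₁=1·150/200=0.750000
k=0 src: V=0.7500
k=1 load: inc=0.750000, refl=0.750000·-0.500000=-0.3750; V=0.000000+0.750000+-0.375000=0.3750
k=2 src: inc=-0.375000, refl=-0.375000·-0.500000=0.1875; V=0.750000+-0.375000+0.187500=0.5625

0 0 source 0.7500
1 2 load 0.3750
2 4 source 0.5625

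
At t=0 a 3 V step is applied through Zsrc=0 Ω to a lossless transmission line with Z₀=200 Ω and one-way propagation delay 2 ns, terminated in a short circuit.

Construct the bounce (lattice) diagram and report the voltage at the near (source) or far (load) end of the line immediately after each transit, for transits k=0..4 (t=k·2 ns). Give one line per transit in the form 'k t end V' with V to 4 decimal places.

Γ_L=-1.000000, Γ_S=-1.000000; launch V₁=3·200/200=3.000000
k=0 src: V=3.0000
k=1 load: inc=3.000000, refl=3.000000·-1.000000=-3.0000; V=0.000000+3.000000+-3.000000=0.0000
k=2 src: inc=-3.000000, refl=-3.000000·-1.000000=3.0000; V=3.000000+-3.000000+3.000000=3.0000
k=3 load: inc=3.000000, refl=3.000000·-1.000000=-3.0000; V=0.000000+3.000000+-3.000000=0.0000
k=4 src: inc=-3.000000, refl=-3.000000·-1.000000=3.0000; V=3.000000+-3.000000+3.000000=3.0000

0 0 source 3.0000
1 2 load 0.0000
2 4 source 3.0000
3 6 load 0.0000
4 8 source 3.0000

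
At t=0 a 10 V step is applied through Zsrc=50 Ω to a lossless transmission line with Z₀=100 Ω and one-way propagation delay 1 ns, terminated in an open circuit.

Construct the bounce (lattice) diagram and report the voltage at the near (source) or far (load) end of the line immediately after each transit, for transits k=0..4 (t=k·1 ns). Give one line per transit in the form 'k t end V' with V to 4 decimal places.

0 0 source 6.6667
1 1 load 13.3333
2 2 source 11.1111
3 3 load 8.8889
4 4 source 9.6296

Γ_L=1.000000, Γ_S=-0.333333; launch V₁=10·100/150=6.666667
k=0 src: V=6.6667
k=1 load: inc=6.666667, refl=6.666667·1.000000=6.6667; V=0.000000+6.666667+6.666667=13.3333
k=2 src: inc=6.666667, refl=6.666667·-0.333333=-2.2222; V=6.666667+6.666667+-2.222222=11.1111
k=3 load: inc=-2.222222, refl=-2.222222·1.000000=-2.2222; V=13.333333+-2.222222+-2.222222=8.8889
k=4 src: inc=-2.222222, refl=-2.222222·-0.333333=0.7407; V=11.111111+-2.222222+0.740741=9.6296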